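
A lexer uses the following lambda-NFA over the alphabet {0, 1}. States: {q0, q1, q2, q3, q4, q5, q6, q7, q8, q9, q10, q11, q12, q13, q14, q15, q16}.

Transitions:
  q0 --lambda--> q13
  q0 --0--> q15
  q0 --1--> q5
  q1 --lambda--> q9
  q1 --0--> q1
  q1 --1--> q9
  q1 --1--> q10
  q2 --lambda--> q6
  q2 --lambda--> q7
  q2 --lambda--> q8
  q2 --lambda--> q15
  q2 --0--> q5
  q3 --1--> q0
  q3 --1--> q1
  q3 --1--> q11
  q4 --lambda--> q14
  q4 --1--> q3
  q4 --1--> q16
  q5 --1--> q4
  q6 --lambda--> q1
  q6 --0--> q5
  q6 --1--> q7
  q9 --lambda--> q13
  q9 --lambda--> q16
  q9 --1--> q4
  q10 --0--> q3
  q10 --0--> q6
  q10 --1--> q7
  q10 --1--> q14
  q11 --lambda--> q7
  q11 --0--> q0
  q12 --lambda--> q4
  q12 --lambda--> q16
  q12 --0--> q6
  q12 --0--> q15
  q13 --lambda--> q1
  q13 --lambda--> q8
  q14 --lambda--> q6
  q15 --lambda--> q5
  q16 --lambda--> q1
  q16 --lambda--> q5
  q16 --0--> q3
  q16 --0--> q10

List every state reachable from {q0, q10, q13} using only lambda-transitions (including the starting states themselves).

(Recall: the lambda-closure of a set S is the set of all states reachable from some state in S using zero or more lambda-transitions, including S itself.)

Start with {q0, q10, q13}.
From q13 via lambda: add q1, q8.
From q1 via lambda: add q9.
From q9 via lambda: add q16.
From q16 via lambda: add q5.
No new states can be added; the closed set is {q0, q1, q5, q8, q9, q10, q13, q16}.

{q0, q1, q5, q8, q9, q10, q13, q16}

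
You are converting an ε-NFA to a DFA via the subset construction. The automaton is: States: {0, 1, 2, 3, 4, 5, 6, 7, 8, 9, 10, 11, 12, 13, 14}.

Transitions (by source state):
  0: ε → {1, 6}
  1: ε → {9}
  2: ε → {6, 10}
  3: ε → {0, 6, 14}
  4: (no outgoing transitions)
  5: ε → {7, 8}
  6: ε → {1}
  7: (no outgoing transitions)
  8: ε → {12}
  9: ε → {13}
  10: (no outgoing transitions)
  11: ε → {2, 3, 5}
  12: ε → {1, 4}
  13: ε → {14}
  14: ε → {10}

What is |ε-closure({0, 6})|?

7

Start with {0, 6}.
From 0 via ε: add 1.
From 1 via ε: add 9.
From 9 via ε: add 13.
From 13 via ε: add 14.
From 14 via ε: add 10.
ε-closure = {0, 1, 6, 9, 10, 13, 14}, which has 7 states.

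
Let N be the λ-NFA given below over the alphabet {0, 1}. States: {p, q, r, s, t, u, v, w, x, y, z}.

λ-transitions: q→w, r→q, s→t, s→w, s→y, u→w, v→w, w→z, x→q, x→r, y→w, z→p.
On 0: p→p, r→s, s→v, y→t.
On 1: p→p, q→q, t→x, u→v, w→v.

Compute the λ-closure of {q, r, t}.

{p, q, r, t, w, z}

Start with {q, r, t}.
From q via λ: add w.
From w via λ: add z.
From z via λ: add p.
No new states can be added; the closed set is {p, q, r, t, w, z}.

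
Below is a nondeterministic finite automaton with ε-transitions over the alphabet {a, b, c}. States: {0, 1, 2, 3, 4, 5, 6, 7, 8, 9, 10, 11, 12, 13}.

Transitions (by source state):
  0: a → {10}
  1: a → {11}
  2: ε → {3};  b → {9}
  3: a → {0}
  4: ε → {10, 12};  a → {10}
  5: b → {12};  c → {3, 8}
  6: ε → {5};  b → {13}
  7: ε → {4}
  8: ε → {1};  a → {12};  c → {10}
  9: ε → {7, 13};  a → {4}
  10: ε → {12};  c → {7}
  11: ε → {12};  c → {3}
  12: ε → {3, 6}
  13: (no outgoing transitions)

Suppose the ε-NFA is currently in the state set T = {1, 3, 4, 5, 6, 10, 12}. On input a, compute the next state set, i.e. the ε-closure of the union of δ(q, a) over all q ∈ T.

{0, 3, 5, 6, 10, 11, 12}

1 on a → {11}.
3 on a → {0}.
4 on a → {10}.
No a-transition from 5, 6, 10, 12.
Union after reading a: {0, 10, 11}.
Now take the ε-closure:
From 10 via ε: add 12.
From 12 via ε: add 3, 6.
From 6 via ε: add 5.
No new states can be added; the closed set is {0, 3, 5, 6, 10, 11, 12}.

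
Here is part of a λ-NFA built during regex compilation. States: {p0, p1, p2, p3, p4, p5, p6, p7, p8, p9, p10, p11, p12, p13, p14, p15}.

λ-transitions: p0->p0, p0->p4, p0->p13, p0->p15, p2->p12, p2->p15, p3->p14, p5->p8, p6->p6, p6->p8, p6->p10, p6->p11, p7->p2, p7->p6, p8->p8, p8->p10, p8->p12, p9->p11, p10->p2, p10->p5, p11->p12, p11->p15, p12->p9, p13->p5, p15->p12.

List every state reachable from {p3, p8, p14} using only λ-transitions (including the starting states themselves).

{p2, p3, p5, p8, p9, p10, p11, p12, p14, p15}

Start with {p3, p8, p14}.
From p8 via λ: add p10, p12.
From p10 via λ: add p2, p5.
From p12 via λ: add p9.
From p2 via λ: add p15.
From p9 via λ: add p11.
No new states can be added; the closed set is {p2, p3, p5, p8, p9, p10, p11, p12, p14, p15}.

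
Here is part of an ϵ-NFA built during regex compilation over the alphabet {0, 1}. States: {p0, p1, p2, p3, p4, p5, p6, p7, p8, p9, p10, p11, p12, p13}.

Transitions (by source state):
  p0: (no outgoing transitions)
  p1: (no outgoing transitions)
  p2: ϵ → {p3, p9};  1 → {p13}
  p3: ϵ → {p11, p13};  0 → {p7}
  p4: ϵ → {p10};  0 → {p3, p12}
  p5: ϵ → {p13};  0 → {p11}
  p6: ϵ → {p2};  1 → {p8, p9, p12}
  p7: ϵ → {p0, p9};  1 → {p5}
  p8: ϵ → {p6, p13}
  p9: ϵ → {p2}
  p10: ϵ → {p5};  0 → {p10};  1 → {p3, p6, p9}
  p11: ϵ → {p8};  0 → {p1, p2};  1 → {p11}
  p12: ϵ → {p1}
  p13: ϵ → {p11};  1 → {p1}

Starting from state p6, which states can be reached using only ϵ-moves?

Start with {p6}.
From p6 via ϵ: add p2.
From p2 via ϵ: add p3, p9.
From p3 via ϵ: add p11, p13.
From p11 via ϵ: add p8.
No new states can be added; the closed set is {p2, p3, p6, p8, p9, p11, p13}.

{p2, p3, p6, p8, p9, p11, p13}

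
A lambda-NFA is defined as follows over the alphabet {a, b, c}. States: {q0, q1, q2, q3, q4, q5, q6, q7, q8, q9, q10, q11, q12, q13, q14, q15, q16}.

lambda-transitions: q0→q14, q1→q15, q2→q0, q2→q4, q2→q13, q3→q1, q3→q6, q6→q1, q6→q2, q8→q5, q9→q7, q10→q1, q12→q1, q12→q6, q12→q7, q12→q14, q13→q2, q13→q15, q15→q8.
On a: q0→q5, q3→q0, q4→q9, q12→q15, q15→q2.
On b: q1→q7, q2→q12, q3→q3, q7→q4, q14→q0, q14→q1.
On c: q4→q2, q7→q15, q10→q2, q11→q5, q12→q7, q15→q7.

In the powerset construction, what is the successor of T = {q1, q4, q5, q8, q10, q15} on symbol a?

q4 on a → {q9}.
q15 on a → {q2}.
No a-transition from q1, q5, q8, q10.
Union after reading a: {q2, q9}.
Now take the lambda-closure:
From q2 via lambda: add q0, q4, q13.
From q9 via lambda: add q7.
From q0 via lambda: add q14.
From q13 via lambda: add q15.
From q15 via lambda: add q8.
From q8 via lambda: add q5.
No new states can be added; the closed set is {q0, q2, q4, q5, q7, q8, q9, q13, q14, q15}.

{q0, q2, q4, q5, q7, q8, q9, q13, q14, q15}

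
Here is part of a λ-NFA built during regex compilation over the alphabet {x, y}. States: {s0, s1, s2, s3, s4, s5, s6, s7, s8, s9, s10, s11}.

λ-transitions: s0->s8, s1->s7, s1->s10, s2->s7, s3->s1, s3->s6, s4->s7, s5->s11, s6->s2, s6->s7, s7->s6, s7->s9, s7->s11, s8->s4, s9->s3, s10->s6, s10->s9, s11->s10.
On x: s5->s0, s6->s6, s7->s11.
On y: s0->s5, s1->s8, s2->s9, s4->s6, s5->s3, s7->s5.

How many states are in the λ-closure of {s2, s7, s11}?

Start with {s2, s7, s11}.
From s7 via λ: add s6, s9.
From s11 via λ: add s10.
From s9 via λ: add s3.
From s3 via λ: add s1.
λ-closure = {s1, s2, s3, s6, s7, s9, s10, s11}, which has 8 states.

8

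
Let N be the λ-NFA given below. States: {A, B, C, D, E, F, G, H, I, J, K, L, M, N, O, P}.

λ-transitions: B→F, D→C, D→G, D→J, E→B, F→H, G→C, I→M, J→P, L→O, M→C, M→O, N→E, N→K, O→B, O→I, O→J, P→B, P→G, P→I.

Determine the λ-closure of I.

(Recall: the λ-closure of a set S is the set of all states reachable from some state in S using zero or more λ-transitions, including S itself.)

Start with {I}.
From I via λ: add M.
From M via λ: add C, O.
From O via λ: add B, J.
From B via λ: add F.
From J via λ: add P.
From F via λ: add H.
From P via λ: add G.
No new states can be added; the closed set is {B, C, F, G, H, I, J, M, O, P}.

{B, C, F, G, H, I, J, M, O, P}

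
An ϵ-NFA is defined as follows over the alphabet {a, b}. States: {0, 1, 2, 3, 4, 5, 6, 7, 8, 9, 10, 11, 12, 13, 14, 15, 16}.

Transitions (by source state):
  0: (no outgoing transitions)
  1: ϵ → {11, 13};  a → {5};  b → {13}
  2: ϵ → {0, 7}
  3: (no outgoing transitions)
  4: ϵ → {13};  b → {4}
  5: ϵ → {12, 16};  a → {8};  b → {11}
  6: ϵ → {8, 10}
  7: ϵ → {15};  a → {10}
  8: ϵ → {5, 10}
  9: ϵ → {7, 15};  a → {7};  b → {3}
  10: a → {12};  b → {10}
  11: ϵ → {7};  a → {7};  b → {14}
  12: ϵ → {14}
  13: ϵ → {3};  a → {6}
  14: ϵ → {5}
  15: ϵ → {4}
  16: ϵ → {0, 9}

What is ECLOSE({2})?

{0, 2, 3, 4, 7, 13, 15}

Start with {2}.
From 2 via ϵ: add 0, 7.
From 7 via ϵ: add 15.
From 15 via ϵ: add 4.
From 4 via ϵ: add 13.
From 13 via ϵ: add 3.
No new states can be added; the closed set is {0, 2, 3, 4, 7, 13, 15}.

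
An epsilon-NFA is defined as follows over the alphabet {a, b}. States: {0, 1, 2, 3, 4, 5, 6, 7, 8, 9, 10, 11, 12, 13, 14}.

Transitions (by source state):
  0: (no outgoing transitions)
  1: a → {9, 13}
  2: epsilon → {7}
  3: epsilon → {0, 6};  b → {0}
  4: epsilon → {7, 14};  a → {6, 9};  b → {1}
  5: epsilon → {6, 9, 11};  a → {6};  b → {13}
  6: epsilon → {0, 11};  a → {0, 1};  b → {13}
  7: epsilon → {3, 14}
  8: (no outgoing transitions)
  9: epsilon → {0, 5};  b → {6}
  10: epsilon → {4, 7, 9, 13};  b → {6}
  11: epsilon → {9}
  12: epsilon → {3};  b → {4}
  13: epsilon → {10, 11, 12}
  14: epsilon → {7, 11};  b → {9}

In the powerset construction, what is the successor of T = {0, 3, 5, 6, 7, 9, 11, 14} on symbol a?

5 on a → {6}.
6 on a → {0, 1}.
No a-transition from 0, 3, 7, 9, 11, 14.
Union after reading a: {0, 1, 6}.
Now take the epsilon-closure:
From 6 via epsilon: add 11.
From 11 via epsilon: add 9.
From 9 via epsilon: add 5.
No new states can be added; the closed set is {0, 1, 5, 6, 9, 11}.

{0, 1, 5, 6, 9, 11}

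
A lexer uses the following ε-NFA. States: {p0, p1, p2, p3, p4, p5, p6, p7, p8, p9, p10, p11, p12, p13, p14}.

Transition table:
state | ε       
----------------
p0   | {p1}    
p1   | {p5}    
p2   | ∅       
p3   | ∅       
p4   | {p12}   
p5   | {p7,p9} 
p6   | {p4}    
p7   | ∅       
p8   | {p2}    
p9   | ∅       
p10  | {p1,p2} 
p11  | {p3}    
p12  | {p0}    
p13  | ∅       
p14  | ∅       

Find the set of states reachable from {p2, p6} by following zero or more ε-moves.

Start with {p2, p6}.
From p6 via ε: add p4.
From p4 via ε: add p12.
From p12 via ε: add p0.
From p0 via ε: add p1.
From p1 via ε: add p5.
From p5 via ε: add p7, p9.
No new states can be added; the closed set is {p0, p1, p2, p4, p5, p6, p7, p9, p12}.

{p0, p1, p2, p4, p5, p6, p7, p9, p12}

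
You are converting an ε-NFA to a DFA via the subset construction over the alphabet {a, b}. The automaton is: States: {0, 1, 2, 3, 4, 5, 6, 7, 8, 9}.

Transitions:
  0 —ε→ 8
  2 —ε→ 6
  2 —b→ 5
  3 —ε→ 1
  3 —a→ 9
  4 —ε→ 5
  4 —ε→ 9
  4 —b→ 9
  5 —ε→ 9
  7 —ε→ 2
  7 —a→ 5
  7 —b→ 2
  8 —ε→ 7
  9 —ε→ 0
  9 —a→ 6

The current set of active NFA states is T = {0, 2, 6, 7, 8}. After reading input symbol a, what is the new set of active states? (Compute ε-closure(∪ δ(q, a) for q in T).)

7 on a → {5}.
No a-transition from 0, 2, 6, 8.
Union after reading a: {5}.
Now take the ε-closure:
From 5 via ε: add 9.
From 9 via ε: add 0.
From 0 via ε: add 8.
From 8 via ε: add 7.
From 7 via ε: add 2.
From 2 via ε: add 6.
No new states can be added; the closed set is {0, 2, 5, 6, 7, 8, 9}.

{0, 2, 5, 6, 7, 8, 9}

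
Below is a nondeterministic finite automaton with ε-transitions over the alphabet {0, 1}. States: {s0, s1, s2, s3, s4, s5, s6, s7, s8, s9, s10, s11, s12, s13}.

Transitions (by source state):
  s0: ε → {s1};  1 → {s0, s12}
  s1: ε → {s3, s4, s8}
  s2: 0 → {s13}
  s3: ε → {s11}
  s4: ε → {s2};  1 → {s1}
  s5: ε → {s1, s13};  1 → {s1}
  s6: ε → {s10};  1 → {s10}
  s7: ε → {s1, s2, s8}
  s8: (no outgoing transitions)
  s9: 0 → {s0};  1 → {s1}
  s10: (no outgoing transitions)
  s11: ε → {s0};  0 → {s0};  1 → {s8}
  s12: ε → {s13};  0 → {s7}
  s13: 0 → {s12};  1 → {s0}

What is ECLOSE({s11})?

Start with {s11}.
From s11 via ε: add s0.
From s0 via ε: add s1.
From s1 via ε: add s3, s4, s8.
From s4 via ε: add s2.
No new states can be added; the closed set is {s0, s1, s2, s3, s4, s8, s11}.

{s0, s1, s2, s3, s4, s8, s11}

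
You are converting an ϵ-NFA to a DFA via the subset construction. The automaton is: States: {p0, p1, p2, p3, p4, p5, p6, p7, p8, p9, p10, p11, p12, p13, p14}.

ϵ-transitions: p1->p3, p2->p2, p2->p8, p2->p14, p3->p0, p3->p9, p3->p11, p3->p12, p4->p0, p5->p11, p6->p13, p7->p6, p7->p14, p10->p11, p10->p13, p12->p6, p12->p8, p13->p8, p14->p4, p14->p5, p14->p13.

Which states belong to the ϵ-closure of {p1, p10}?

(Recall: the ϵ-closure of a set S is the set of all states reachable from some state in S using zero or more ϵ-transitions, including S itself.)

Start with {p1, p10}.
From p1 via ϵ: add p3.
From p10 via ϵ: add p11, p13.
From p3 via ϵ: add p0, p9, p12.
From p13 via ϵ: add p8.
From p12 via ϵ: add p6.
No new states can be added; the closed set is {p0, p1, p3, p6, p8, p9, p10, p11, p12, p13}.

{p0, p1, p3, p6, p8, p9, p10, p11, p12, p13}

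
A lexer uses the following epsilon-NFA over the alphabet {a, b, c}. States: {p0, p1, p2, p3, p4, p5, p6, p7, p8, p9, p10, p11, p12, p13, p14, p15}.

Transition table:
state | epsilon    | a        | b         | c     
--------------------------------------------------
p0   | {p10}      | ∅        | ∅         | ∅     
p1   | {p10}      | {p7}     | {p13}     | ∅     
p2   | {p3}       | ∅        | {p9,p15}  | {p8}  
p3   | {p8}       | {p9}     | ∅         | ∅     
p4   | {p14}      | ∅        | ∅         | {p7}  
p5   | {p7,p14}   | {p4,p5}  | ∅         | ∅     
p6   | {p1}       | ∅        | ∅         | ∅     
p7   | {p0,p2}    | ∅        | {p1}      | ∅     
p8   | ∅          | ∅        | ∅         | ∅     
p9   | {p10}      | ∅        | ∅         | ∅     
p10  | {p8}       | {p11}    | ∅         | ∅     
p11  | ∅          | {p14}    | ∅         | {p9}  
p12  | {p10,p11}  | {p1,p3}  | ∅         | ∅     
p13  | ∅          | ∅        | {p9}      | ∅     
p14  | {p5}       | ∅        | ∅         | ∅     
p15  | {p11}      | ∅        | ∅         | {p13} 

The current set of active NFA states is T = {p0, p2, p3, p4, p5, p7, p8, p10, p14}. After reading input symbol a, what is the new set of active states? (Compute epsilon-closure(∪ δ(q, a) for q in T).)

p3 on a → {p9}.
p5 on a → {p4, p5}.
p10 on a → {p11}.
No a-transition from p0, p2, p4, p7, p8, p14.
Union after reading a: {p4, p5, p9, p11}.
Now take the epsilon-closure:
From p4 via epsilon: add p14.
From p5 via epsilon: add p7.
From p9 via epsilon: add p10.
From p7 via epsilon: add p0, p2.
From p10 via epsilon: add p8.
From p2 via epsilon: add p3.
No new states can be added; the closed set is {p0, p2, p3, p4, p5, p7, p8, p9, p10, p11, p14}.

{p0, p2, p3, p4, p5, p7, p8, p9, p10, p11, p14}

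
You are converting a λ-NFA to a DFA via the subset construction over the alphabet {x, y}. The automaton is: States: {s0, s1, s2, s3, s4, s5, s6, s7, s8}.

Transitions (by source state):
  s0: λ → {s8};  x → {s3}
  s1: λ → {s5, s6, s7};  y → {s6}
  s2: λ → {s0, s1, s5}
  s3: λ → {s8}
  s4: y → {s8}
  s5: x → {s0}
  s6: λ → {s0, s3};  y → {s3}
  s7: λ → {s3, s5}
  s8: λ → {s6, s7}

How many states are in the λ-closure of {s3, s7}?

Start with {s3, s7}.
From s3 via λ: add s8.
From s7 via λ: add s5.
From s8 via λ: add s6.
From s6 via λ: add s0.
λ-closure = {s0, s3, s5, s6, s7, s8}, which has 6 states.

6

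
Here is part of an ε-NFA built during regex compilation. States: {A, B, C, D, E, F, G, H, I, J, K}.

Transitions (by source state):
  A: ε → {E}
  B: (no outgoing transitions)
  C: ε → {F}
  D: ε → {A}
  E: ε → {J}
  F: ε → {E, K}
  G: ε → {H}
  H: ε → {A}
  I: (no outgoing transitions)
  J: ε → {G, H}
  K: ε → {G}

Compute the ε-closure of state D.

Start with {D}.
From D via ε: add A.
From A via ε: add E.
From E via ε: add J.
From J via ε: add G, H.
No new states can be added; the closed set is {A, D, E, G, H, J}.

{A, D, E, G, H, J}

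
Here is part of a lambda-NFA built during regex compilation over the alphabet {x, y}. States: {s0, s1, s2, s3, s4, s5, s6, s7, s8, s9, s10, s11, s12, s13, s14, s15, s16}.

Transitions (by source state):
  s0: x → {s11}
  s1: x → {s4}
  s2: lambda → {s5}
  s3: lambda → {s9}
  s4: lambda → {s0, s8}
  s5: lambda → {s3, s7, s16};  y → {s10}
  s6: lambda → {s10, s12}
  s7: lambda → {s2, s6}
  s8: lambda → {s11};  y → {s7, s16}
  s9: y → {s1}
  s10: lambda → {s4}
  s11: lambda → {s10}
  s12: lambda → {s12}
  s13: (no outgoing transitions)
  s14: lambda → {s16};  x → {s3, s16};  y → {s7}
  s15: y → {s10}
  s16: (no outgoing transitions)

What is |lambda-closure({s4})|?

Start with {s4}.
From s4 via lambda: add s0, s8.
From s8 via lambda: add s11.
From s11 via lambda: add s10.
lambda-closure = {s0, s4, s8, s10, s11}, which has 5 states.

5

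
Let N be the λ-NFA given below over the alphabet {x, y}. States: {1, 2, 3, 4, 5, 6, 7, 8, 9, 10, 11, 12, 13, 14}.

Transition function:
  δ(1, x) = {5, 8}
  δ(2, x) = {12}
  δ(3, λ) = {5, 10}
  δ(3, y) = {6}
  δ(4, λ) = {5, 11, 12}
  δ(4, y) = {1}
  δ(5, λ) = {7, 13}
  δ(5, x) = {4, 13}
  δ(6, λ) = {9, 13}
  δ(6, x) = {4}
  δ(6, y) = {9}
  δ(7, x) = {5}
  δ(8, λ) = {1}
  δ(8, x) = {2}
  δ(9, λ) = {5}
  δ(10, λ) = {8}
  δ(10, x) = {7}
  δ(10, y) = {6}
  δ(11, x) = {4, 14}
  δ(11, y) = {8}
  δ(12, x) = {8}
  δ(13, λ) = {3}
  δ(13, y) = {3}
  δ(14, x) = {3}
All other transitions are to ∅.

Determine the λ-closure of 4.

{1, 3, 4, 5, 7, 8, 10, 11, 12, 13}

Start with {4}.
From 4 via λ: add 5, 11, 12.
From 5 via λ: add 7, 13.
From 13 via λ: add 3.
From 3 via λ: add 10.
From 10 via λ: add 8.
From 8 via λ: add 1.
No new states can be added; the closed set is {1, 3, 4, 5, 7, 8, 10, 11, 12, 13}.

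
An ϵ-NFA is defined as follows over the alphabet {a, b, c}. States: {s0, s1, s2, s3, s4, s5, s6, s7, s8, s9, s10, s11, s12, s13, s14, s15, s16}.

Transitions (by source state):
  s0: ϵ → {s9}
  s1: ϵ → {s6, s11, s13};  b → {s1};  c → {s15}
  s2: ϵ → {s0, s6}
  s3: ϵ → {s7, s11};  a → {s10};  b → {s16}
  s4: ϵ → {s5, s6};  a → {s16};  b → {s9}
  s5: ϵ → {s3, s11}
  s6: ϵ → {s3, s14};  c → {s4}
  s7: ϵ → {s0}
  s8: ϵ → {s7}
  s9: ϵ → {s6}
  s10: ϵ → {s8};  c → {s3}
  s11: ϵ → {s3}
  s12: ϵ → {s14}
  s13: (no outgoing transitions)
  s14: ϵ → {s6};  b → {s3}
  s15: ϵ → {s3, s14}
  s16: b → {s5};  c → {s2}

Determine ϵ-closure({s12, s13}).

{s0, s3, s6, s7, s9, s11, s12, s13, s14}

Start with {s12, s13}.
From s12 via ϵ: add s14.
From s14 via ϵ: add s6.
From s6 via ϵ: add s3.
From s3 via ϵ: add s7, s11.
From s7 via ϵ: add s0.
From s0 via ϵ: add s9.
No new states can be added; the closed set is {s0, s3, s6, s7, s9, s11, s12, s13, s14}.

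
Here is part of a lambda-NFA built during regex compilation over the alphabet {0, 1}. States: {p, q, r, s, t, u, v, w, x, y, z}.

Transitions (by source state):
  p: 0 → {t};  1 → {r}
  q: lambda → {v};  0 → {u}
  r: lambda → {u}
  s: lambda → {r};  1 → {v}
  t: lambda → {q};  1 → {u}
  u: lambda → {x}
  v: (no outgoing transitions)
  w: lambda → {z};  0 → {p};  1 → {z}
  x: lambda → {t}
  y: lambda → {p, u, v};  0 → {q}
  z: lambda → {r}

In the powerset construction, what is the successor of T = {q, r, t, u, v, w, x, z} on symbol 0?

q on 0 → {u}.
w on 0 → {p}.
No 0-transition from r, t, u, v, x, z.
Union after reading 0: {p, u}.
Now take the lambda-closure:
From u via lambda: add x.
From x via lambda: add t.
From t via lambda: add q.
From q via lambda: add v.
No new states can be added; the closed set is {p, q, t, u, v, x}.

{p, q, t, u, v, x}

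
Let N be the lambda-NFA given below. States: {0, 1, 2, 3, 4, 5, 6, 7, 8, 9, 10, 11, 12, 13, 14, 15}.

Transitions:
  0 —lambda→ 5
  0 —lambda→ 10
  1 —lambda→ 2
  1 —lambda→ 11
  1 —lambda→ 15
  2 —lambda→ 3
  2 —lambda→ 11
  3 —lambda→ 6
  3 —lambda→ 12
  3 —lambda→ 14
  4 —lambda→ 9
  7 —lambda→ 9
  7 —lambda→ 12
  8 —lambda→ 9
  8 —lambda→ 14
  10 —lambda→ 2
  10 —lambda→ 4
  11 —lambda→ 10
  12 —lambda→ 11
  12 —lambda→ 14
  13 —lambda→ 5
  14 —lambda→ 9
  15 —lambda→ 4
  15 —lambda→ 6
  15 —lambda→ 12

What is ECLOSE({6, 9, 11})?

{2, 3, 4, 6, 9, 10, 11, 12, 14}

Start with {6, 9, 11}.
From 11 via lambda: add 10.
From 10 via lambda: add 2, 4.
From 2 via lambda: add 3.
From 3 via lambda: add 12, 14.
No new states can be added; the closed set is {2, 3, 4, 6, 9, 10, 11, 12, 14}.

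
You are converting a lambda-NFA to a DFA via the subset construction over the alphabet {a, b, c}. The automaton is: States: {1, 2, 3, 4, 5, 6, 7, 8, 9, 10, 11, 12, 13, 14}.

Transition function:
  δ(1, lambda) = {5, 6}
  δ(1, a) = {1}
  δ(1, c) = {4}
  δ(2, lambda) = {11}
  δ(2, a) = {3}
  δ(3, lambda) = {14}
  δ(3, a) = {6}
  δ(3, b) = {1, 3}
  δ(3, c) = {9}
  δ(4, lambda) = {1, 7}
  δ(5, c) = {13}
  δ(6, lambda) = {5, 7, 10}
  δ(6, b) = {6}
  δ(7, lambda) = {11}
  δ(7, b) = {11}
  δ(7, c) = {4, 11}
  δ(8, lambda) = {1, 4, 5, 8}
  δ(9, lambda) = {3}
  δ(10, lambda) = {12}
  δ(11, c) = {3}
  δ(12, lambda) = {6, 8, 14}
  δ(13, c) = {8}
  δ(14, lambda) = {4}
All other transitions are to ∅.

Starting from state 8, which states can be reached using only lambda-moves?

{1, 4, 5, 6, 7, 8, 10, 11, 12, 14}

Start with {8}.
From 8 via lambda: add 1, 4, 5.
From 1 via lambda: add 6.
From 4 via lambda: add 7.
From 6 via lambda: add 10.
From 7 via lambda: add 11.
From 10 via lambda: add 12.
From 12 via lambda: add 14.
No new states can be added; the closed set is {1, 4, 5, 6, 7, 8, 10, 11, 12, 14}.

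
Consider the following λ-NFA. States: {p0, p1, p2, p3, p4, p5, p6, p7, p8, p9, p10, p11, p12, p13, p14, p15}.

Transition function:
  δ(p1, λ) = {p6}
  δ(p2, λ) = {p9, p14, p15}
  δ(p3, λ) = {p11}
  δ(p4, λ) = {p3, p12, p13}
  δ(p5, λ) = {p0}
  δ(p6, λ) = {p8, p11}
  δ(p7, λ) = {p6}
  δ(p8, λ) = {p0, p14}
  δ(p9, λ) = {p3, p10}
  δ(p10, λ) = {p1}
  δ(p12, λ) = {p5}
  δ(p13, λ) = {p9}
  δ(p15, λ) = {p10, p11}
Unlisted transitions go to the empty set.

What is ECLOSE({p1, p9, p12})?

Start with {p1, p9, p12}.
From p1 via λ: add p6.
From p9 via λ: add p3, p10.
From p12 via λ: add p5.
From p3 via λ: add p11.
From p5 via λ: add p0.
From p6 via λ: add p8.
From p8 via λ: add p14.
No new states can be added; the closed set is {p0, p1, p3, p5, p6, p8, p9, p10, p11, p12, p14}.

{p0, p1, p3, p5, p6, p8, p9, p10, p11, p12, p14}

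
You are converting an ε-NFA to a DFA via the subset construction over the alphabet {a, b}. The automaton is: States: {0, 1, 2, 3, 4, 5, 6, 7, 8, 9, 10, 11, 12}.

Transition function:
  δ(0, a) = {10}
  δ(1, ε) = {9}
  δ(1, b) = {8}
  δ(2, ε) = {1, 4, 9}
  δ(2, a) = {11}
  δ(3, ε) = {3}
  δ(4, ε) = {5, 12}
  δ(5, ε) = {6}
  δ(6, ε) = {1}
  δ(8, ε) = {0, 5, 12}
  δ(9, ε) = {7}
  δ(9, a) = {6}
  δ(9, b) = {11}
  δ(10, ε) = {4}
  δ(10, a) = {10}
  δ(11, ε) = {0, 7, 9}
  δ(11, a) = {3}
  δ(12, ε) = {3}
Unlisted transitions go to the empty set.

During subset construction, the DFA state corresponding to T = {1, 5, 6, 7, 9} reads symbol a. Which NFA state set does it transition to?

{1, 6, 7, 9}

9 on a → {6}.
No a-transition from 1, 5, 6, 7.
Union after reading a: {6}.
Now take the ε-closure:
From 6 via ε: add 1.
From 1 via ε: add 9.
From 9 via ε: add 7.
No new states can be added; the closed set is {1, 6, 7, 9}.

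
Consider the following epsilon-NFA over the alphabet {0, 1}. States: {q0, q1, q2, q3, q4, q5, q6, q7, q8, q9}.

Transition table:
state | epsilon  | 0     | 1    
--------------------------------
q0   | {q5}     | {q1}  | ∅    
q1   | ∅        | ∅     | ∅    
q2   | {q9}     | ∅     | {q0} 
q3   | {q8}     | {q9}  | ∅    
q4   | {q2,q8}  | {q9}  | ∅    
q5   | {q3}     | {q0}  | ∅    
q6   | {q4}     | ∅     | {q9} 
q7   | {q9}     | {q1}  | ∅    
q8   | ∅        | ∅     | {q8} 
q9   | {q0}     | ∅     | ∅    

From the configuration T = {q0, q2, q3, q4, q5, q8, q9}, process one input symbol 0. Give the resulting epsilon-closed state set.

q0 on 0 → {q1}.
q3 on 0 → {q9}.
q4 on 0 → {q9}.
q5 on 0 → {q0}.
No 0-transition from q2, q8, q9.
Union after reading 0: {q0, q1, q9}.
Now take the epsilon-closure:
From q0 via epsilon: add q5.
From q5 via epsilon: add q3.
From q3 via epsilon: add q8.
No new states can be added; the closed set is {q0, q1, q3, q5, q8, q9}.

{q0, q1, q3, q5, q8, q9}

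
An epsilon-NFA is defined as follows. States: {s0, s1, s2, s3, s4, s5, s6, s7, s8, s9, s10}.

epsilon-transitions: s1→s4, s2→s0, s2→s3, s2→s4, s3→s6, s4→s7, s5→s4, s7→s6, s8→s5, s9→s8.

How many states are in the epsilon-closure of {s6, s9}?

6

Start with {s6, s9}.
From s9 via epsilon: add s8.
From s8 via epsilon: add s5.
From s5 via epsilon: add s4.
From s4 via epsilon: add s7.
epsilon-closure = {s4, s5, s6, s7, s8, s9}, which has 6 states.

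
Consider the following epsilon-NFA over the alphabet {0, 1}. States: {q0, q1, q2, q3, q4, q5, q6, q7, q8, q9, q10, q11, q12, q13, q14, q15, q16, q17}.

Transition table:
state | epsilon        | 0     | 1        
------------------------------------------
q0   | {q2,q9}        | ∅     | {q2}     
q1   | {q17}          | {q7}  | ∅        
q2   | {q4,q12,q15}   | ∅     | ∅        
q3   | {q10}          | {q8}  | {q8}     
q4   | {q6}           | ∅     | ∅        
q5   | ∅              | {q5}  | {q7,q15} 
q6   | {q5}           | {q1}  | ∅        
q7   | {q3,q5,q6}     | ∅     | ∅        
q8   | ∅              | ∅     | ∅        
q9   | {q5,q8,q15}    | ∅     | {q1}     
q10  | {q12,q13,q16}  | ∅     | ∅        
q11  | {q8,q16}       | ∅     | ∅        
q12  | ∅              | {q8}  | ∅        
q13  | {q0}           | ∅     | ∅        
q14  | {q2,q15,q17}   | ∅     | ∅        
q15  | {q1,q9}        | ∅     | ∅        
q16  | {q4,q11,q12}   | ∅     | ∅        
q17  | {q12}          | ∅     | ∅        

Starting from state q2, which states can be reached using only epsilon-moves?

Start with {q2}.
From q2 via epsilon: add q4, q12, q15.
From q4 via epsilon: add q6.
From q15 via epsilon: add q1, q9.
From q1 via epsilon: add q17.
From q6 via epsilon: add q5.
From q9 via epsilon: add q8.
No new states can be added; the closed set is {q1, q2, q4, q5, q6, q8, q9, q12, q15, q17}.

{q1, q2, q4, q5, q6, q8, q9, q12, q15, q17}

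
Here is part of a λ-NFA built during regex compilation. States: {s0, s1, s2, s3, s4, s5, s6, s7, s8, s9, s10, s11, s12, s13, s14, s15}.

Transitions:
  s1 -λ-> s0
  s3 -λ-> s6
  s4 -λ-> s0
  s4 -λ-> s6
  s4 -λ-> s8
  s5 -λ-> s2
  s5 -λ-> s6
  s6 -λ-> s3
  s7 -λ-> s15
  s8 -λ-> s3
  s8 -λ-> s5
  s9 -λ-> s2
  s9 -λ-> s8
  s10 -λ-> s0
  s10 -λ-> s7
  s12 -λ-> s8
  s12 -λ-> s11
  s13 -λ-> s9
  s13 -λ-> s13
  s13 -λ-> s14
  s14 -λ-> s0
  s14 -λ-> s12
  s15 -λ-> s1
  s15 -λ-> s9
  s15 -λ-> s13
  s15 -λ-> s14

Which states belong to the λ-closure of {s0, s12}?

Start with {s0, s12}.
From s12 via λ: add s8, s11.
From s8 via λ: add s3, s5.
From s3 via λ: add s6.
From s5 via λ: add s2.
No new states can be added; the closed set is {s0, s2, s3, s5, s6, s8, s11, s12}.

{s0, s2, s3, s5, s6, s8, s11, s12}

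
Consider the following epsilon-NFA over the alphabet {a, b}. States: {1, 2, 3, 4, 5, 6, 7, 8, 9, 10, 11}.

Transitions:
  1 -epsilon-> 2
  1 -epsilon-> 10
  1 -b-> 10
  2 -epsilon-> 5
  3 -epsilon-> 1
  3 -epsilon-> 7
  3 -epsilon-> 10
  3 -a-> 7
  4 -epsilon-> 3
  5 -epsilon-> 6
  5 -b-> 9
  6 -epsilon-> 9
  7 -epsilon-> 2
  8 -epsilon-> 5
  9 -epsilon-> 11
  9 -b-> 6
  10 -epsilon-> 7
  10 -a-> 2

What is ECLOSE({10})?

{2, 5, 6, 7, 9, 10, 11}

Start with {10}.
From 10 via epsilon: add 7.
From 7 via epsilon: add 2.
From 2 via epsilon: add 5.
From 5 via epsilon: add 6.
From 6 via epsilon: add 9.
From 9 via epsilon: add 11.
No new states can be added; the closed set is {2, 5, 6, 7, 9, 10, 11}.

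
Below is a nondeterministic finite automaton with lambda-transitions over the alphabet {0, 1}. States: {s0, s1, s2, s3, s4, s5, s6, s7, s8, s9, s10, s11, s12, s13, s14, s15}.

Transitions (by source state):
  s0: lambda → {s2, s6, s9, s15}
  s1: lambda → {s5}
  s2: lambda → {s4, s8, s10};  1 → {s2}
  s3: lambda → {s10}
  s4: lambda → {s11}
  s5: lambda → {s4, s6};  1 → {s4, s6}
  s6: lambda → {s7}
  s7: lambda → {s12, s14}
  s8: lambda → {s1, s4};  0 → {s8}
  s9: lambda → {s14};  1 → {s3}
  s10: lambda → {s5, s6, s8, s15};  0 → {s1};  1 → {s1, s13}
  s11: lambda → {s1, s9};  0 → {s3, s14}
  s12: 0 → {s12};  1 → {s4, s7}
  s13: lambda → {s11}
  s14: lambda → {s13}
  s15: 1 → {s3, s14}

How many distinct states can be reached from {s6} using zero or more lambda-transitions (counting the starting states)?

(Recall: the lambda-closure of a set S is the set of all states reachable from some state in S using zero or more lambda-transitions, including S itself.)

10

Start with {s6}.
From s6 via lambda: add s7.
From s7 via lambda: add s12, s14.
From s14 via lambda: add s13.
From s13 via lambda: add s11.
From s11 via lambda: add s1, s9.
From s1 via lambda: add s5.
From s5 via lambda: add s4.
lambda-closure = {s1, s4, s5, s6, s7, s9, s11, s12, s13, s14}, which has 10 states.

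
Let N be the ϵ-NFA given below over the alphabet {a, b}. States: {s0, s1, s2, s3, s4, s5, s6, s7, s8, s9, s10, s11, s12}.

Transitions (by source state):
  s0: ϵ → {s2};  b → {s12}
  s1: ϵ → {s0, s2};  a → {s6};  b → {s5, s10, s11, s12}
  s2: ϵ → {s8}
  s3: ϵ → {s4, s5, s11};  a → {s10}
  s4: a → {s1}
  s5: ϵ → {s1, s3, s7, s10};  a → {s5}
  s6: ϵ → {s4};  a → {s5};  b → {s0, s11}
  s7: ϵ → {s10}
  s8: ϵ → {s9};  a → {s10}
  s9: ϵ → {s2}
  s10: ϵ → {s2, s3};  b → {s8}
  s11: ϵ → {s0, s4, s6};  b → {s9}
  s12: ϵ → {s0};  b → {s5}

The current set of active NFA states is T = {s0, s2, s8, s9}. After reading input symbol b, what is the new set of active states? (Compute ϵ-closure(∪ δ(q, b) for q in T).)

{s0, s2, s8, s9, s12}

s0 on b → {s12}.
No b-transition from s2, s8, s9.
Union after reading b: {s12}.
Now take the ϵ-closure:
From s12 via ϵ: add s0.
From s0 via ϵ: add s2.
From s2 via ϵ: add s8.
From s8 via ϵ: add s9.
No new states can be added; the closed set is {s0, s2, s8, s9, s12}.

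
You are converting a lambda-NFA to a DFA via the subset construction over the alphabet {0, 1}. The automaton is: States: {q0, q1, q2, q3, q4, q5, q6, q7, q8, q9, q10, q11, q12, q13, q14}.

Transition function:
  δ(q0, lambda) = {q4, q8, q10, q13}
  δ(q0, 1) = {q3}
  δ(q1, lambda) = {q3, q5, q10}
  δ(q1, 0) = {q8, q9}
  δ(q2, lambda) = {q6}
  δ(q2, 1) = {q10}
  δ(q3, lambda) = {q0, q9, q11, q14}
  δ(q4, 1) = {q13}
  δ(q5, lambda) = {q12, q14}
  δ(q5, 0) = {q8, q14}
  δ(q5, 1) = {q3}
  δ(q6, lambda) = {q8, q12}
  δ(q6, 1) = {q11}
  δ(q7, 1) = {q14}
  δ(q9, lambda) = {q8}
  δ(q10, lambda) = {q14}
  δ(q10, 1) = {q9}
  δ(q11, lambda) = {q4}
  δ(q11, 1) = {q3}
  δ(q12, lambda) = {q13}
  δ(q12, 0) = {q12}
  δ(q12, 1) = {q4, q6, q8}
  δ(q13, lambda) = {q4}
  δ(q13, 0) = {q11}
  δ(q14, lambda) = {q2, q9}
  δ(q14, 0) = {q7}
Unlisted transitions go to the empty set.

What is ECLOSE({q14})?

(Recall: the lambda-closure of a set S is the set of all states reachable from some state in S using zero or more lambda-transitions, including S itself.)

Start with {q14}.
From q14 via lambda: add q2, q9.
From q2 via lambda: add q6.
From q9 via lambda: add q8.
From q6 via lambda: add q12.
From q12 via lambda: add q13.
From q13 via lambda: add q4.
No new states can be added; the closed set is {q2, q4, q6, q8, q9, q12, q13, q14}.

{q2, q4, q6, q8, q9, q12, q13, q14}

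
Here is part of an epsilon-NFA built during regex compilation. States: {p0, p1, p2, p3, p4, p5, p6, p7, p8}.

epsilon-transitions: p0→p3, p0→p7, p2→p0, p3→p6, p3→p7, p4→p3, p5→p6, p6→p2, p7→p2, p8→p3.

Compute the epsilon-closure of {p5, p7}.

{p0, p2, p3, p5, p6, p7}

Start with {p5, p7}.
From p5 via epsilon: add p6.
From p7 via epsilon: add p2.
From p2 via epsilon: add p0.
From p0 via epsilon: add p3.
No new states can be added; the closed set is {p0, p2, p3, p5, p6, p7}.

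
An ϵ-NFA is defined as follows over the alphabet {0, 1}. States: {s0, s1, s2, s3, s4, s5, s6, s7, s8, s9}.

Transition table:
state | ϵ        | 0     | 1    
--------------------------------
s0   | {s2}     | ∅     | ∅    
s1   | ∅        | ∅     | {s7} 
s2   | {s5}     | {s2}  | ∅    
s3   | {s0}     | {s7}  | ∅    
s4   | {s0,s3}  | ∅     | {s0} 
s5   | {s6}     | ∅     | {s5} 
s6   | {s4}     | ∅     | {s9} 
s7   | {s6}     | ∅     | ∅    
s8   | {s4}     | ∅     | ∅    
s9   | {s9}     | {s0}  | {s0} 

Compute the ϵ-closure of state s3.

Start with {s3}.
From s3 via ϵ: add s0.
From s0 via ϵ: add s2.
From s2 via ϵ: add s5.
From s5 via ϵ: add s6.
From s6 via ϵ: add s4.
No new states can be added; the closed set is {s0, s2, s3, s4, s5, s6}.

{s0, s2, s3, s4, s5, s6}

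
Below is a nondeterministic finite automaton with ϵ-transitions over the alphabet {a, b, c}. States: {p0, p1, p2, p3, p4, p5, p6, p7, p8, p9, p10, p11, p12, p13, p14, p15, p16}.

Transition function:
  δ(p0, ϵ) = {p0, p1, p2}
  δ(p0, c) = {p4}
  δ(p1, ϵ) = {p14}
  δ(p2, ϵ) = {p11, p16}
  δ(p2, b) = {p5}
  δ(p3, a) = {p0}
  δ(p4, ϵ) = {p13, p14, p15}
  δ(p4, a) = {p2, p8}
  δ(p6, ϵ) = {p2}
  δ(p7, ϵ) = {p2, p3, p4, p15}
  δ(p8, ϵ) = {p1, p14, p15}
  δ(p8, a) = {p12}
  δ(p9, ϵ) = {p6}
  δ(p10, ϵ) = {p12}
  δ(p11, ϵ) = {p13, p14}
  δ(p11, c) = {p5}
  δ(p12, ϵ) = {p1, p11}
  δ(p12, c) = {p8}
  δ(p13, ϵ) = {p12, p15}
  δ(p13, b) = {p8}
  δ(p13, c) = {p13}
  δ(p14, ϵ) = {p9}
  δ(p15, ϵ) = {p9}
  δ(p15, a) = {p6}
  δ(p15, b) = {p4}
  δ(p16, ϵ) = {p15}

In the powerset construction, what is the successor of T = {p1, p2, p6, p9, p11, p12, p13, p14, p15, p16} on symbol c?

p11 on c → {p5}.
p12 on c → {p8}.
p13 on c → {p13}.
No c-transition from p1, p2, p6, p9, p14, p15, p16.
Union after reading c: {p5, p8, p13}.
Now take the ϵ-closure:
From p8 via ϵ: add p1, p14, p15.
From p13 via ϵ: add p12.
From p12 via ϵ: add p11.
From p14 via ϵ: add p9.
From p9 via ϵ: add p6.
From p6 via ϵ: add p2.
From p2 via ϵ: add p16.
No new states can be added; the closed set is {p1, p2, p5, p6, p8, p9, p11, p12, p13, p14, p15, p16}.

{p1, p2, p5, p6, p8, p9, p11, p12, p13, p14, p15, p16}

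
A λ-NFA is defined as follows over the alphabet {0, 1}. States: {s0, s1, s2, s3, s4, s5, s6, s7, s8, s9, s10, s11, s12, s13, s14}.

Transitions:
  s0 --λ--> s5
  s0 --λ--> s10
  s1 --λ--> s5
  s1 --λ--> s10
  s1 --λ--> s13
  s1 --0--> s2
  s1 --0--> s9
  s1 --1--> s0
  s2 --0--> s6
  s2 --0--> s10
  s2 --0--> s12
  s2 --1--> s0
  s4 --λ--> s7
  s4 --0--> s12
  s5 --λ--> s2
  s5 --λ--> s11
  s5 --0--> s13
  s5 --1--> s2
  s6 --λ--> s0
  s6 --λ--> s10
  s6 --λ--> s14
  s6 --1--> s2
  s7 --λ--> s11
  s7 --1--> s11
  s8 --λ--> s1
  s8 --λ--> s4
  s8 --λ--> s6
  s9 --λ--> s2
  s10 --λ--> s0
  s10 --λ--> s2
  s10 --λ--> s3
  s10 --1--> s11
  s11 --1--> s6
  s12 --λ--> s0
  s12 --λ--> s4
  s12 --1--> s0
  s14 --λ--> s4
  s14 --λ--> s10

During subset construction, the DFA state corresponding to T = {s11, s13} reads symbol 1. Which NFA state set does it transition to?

{s0, s2, s3, s4, s5, s6, s7, s10, s11, s14}

s11 on 1 → {s6}.
No 1-transition from s13.
Union after reading 1: {s6}.
Now take the λ-closure:
From s6 via λ: add s0, s10, s14.
From s0 via λ: add s5.
From s10 via λ: add s2, s3.
From s14 via λ: add s4.
From s4 via λ: add s7.
From s5 via λ: add s11.
No new states can be added; the closed set is {s0, s2, s3, s4, s5, s6, s7, s10, s11, s14}.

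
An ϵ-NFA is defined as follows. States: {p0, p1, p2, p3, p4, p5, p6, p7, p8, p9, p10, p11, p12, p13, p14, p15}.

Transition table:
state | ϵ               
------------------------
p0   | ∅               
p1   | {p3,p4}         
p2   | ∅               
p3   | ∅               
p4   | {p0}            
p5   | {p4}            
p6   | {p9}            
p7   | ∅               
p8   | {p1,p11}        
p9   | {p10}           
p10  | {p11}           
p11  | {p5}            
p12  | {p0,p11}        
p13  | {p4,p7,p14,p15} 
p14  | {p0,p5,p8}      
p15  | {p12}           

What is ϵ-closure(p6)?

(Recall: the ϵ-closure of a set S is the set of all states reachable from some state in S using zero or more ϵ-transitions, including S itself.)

Start with {p6}.
From p6 via ϵ: add p9.
From p9 via ϵ: add p10.
From p10 via ϵ: add p11.
From p11 via ϵ: add p5.
From p5 via ϵ: add p4.
From p4 via ϵ: add p0.
No new states can be added; the closed set is {p0, p4, p5, p6, p9, p10, p11}.

{p0, p4, p5, p6, p9, p10, p11}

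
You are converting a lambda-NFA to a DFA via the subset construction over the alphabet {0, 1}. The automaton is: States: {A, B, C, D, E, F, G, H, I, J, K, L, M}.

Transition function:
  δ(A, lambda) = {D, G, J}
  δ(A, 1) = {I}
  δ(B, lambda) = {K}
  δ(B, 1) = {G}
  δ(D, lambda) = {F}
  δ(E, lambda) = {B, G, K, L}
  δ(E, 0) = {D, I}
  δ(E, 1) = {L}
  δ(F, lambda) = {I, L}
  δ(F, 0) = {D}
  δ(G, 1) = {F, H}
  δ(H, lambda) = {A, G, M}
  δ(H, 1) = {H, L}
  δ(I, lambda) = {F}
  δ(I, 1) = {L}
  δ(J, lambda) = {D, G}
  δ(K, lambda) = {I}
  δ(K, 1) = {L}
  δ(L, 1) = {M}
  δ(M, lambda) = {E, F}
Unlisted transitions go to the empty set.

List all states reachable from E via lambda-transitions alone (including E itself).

{B, E, F, G, I, K, L}

Start with {E}.
From E via lambda: add B, G, K, L.
From K via lambda: add I.
From I via lambda: add F.
No new states can be added; the closed set is {B, E, F, G, I, K, L}.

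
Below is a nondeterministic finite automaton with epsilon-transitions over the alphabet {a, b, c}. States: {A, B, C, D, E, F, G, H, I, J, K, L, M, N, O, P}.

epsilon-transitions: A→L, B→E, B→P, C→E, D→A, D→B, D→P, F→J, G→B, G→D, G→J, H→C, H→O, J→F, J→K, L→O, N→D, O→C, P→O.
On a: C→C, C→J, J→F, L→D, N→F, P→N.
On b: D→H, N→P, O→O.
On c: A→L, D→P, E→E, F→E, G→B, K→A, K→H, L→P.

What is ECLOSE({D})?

{A, B, C, D, E, L, O, P}

Start with {D}.
From D via epsilon: add A, B, P.
From A via epsilon: add L.
From B via epsilon: add E.
From P via epsilon: add O.
From O via epsilon: add C.
No new states can be added; the closed set is {A, B, C, D, E, L, O, P}.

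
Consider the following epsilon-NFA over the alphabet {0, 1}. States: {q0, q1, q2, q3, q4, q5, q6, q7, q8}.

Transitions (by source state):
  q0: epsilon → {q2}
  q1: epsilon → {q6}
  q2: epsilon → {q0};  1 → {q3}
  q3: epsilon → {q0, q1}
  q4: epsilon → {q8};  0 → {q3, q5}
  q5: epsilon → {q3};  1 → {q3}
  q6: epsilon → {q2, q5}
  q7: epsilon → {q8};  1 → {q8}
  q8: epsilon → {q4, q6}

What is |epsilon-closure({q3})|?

6

Start with {q3}.
From q3 via epsilon: add q0, q1.
From q0 via epsilon: add q2.
From q1 via epsilon: add q6.
From q6 via epsilon: add q5.
epsilon-closure = {q0, q1, q2, q3, q5, q6}, which has 6 states.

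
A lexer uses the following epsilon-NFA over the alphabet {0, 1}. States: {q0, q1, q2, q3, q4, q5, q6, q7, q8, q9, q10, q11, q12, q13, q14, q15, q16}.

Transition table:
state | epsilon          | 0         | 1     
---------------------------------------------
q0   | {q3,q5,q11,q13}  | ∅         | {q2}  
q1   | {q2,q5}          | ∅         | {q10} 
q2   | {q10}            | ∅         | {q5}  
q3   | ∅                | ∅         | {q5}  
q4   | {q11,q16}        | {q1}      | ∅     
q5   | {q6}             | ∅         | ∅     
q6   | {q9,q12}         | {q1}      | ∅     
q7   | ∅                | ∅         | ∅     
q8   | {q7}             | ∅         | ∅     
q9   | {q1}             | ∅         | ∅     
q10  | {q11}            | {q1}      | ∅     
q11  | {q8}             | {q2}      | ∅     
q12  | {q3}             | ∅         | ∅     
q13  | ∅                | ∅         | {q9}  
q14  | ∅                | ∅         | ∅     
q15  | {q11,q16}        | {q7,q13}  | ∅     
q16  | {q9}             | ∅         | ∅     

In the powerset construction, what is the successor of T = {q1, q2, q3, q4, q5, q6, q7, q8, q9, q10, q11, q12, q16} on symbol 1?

q1 on 1 → {q10}.
q2 on 1 → {q5}.
q3 on 1 → {q5}.
No 1-transition from q4, q5, q6, q7, q8, q9, q10, q11, q12, q16.
Union after reading 1: {q5, q10}.
Now take the epsilon-closure:
From q5 via epsilon: add q6.
From q10 via epsilon: add q11.
From q6 via epsilon: add q9, q12.
From q11 via epsilon: add q8.
From q8 via epsilon: add q7.
From q9 via epsilon: add q1.
From q12 via epsilon: add q3.
From q1 via epsilon: add q2.
No new states can be added; the closed set is {q1, q2, q3, q5, q6, q7, q8, q9, q10, q11, q12}.

{q1, q2, q3, q5, q6, q7, q8, q9, q10, q11, q12}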